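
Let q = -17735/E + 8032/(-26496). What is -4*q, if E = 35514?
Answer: 437011/136137 ≈ 3.2101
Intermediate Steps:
q = -437011/544548 (q = -17735/35514 + 8032/(-26496) = -17735*1/35514 + 8032*(-1/26496) = -17735/35514 - 251/828 = -437011/544548 ≈ -0.80252)
-4*q = -4*(-437011/544548) = 437011/136137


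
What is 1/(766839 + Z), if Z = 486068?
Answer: 1/1252907 ≈ 7.9814e-7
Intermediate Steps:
1/(766839 + Z) = 1/(766839 + 486068) = 1/1252907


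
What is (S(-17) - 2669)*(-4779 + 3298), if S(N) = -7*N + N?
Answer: 3801727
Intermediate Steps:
S(N) = -6*N
(S(-17) - 2669)*(-4779 + 3298) = (-6*(-17) - 2669)*(-4779 + 3298) = (102 - 2669)*(-1481) = -2567*(-1481) = 3801727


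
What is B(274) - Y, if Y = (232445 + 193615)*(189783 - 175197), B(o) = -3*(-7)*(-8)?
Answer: -6214511328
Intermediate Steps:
B(o) = -168 (B(o) = 21*(-8) = -168)
Y = 6214511160 (Y = 426060*14586 = 6214511160)
B(274) - Y = -168 - 1*6214511160 = -168 - 6214511160 = -6214511328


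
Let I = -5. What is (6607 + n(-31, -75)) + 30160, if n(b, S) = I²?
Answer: 36792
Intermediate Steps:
n(b, S) = 25 (n(b, S) = (-5)² = 25)
(6607 + n(-31, -75)) + 30160 = (6607 + 25) + 30160 = 6632 + 30160 = 36792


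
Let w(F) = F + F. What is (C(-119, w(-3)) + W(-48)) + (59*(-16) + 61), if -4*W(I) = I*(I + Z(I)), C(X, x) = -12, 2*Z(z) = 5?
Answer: -1441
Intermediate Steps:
Z(z) = 5/2 (Z(z) = (½)*5 = 5/2)
w(F) = 2*F
W(I) = -I*(5/2 + I)/4 (W(I) = -I*(I + 5/2)/4 = -I*(5/2 + I)/4)
(C(-119, w(-3)) + W(-48)) + (59*(-16) + 61) = (-12 - ⅛*(-48)*(5 + 2*(-48))) + (59*(-16) + 61) = (-12 - ⅛*(-48)*(5 - 96)) + (-944 + 61) = (-12 - ⅛*(-48)*(-91)) - 883 = (-12 - 546) - 883 = -558 - 883 = -1441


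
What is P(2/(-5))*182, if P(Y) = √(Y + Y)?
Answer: 364*I*√5/5 ≈ 162.79*I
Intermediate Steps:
P(Y) = √2*√Y (P(Y) = √(2*Y) = √2*√Y)
P(2/(-5))*182 = (√2*√(2/(-5)))*182 = (√2*√(2*(-⅕)))*182 = (√2*√(-⅖))*182 = (√2*(I*√10/5))*182 = (2*I*√5/5)*182 = 364*I*√5/5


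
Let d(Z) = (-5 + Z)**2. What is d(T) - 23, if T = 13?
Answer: 41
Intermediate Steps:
d(T) - 23 = (-5 + 13)**2 - 23 = 8**2 - 23 = 64 - 23 = 41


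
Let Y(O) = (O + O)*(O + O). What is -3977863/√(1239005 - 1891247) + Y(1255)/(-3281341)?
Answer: -6300100/3281341 + 3977863*I*√652242/652242 ≈ -1.92 + 4925.4*I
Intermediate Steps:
Y(O) = 4*O² (Y(O) = (2*O)*(2*O) = 4*O²)
-3977863/√(1239005 - 1891247) + Y(1255)/(-3281341) = -3977863/√(1239005 - 1891247) + (4*1255²)/(-3281341) = -3977863*(-I*√652242/652242) + (4*1575025)*(-1/3281341) = -3977863*(-I*√652242/652242) + 6300100*(-1/3281341) = -(-3977863)*I*√652242/652242 - 6300100/3281341 = 3977863*I*√652242/652242 - 6300100/3281341 = -6300100/3281341 + 3977863*I*√652242/652242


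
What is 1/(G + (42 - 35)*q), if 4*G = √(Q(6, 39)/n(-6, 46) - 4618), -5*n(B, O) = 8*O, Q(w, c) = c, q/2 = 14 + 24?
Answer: 3132416/1668144931 - 16*I*√39091237/1668144931 ≈ 0.0018778 - 5.9969e-5*I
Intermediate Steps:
q = 76 (q = 2*(14 + 24) = 2*38 = 76)
n(B, O) = -8*O/5
G = I*√39091237/368 (G = √(39/((-8/5*46)) - 4618)/4 = √(39/(-368/5) - 4618)/4 = √(39*(-5/368) - 4618)/4 = √(-195/368 - 4618)/4 = √(-1699619/368)/4 = (I*√39091237/92)/4 = I*√39091237/368 ≈ 16.99*I)
1/(G + (42 - 35)*q) = 1/(I*√39091237/368 + (42 - 35)*76) = 1/(I*√39091237/368 + 7*76) = 1/(I*√39091237/368 + 532) = 1/(532 + I*√39091237/368)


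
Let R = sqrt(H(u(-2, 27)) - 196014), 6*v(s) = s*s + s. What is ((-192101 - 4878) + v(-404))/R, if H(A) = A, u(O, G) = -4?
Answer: 509531*I*sqrt(196018)/588054 ≈ 383.62*I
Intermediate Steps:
v(s) = s/6 + s**2/6 (v(s) = (s*s + s)/6 = (s**2 + s)/6 = (s + s**2)/6 = s/6 + s**2/6)
R = I*sqrt(196018) (R = sqrt(-4 - 196014) = sqrt(-196018) = I*sqrt(196018) ≈ 442.74*I)
((-192101 - 4878) + v(-404))/R = ((-192101 - 4878) + (1/6)*(-404)*(1 - 404))/((I*sqrt(196018))) = (-196979 + (1/6)*(-404)*(-403))*(-I*sqrt(196018)/196018) = (-196979 + 81406/3)*(-I*sqrt(196018)/196018) = -(-509531)*I*sqrt(196018)/588054 = 509531*I*sqrt(196018)/588054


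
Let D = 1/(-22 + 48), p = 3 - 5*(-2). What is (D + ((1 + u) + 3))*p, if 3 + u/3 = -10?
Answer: -909/2 ≈ -454.50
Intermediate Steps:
u = -39 (u = -9 + 3*(-10) = -9 - 30 = -39)
p = 13 (p = 3 + 10 = 13)
D = 1/26 ≈ 0.038462
(D + ((1 + u) + 3))*p = (1/26 + ((1 - 39) + 3))*13 = (1/26 + (-38 + 3))*13 = (1/26 - 35)*13 = -909/26*13 = -909/2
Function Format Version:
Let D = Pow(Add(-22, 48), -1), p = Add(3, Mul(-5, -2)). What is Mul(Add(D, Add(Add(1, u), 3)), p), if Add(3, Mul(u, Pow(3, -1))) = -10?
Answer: Rational(-909, 2) ≈ -454.50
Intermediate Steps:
u = -39 (u = Add(-9, Mul(3, -10)) = Add(-9, -30) = -39)
p = 13 (p = Add(3, 10) = 13)
D = Rational(1, 26) (D = Pow(26, -1) = Rational(1, 26) ≈ 0.038462)
Mul(Add(D, Add(Add(1, u), 3)), p) = Mul(Add(Rational(1, 26), Add(Add(1, -39), 3)), 13) = Mul(Add(Rational(1, 26), Add(-38, 3)), 13) = Mul(Add(Rational(1, 26), -35), 13) = Mul(Rational(-909, 26), 13) = Rational(-909, 2)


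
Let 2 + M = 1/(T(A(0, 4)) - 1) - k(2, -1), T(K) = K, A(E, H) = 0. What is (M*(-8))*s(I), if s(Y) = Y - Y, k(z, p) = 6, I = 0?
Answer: 0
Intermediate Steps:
M = -9 (M = -2 + (1/(0 - 1) - 1*6) = -2 + (1/(-1) - 6) = -2 + (-1 - 6) = -2 - 7 = -9)
s(Y) = 0
(M*(-8))*s(I) = -9*(-8)*0 = 72*0 = 0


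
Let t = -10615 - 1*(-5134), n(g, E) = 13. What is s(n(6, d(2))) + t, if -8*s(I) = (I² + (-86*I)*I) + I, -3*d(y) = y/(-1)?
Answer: -3687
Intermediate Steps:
d(y) = y/3 (d(y) = -y/(3*(-1)) = -y*(-1)/3 = -(-1)*y/3 = y/3)
t = -5481 (t = -10615 + 5134 = -5481)
s(I) = -I/8 + 85*I²/8 (s(I) = -((I² + (-86*I)*I) + I)/8 = -((I² - 86*I²) + I)/8 = -(-85*I² + I)/8 = -(I - 85*I²)/8 = -I/8 + 85*I²/8)
s(n(6, d(2))) + t = (⅛)*13*(-1 + 85*13) - 5481 = (⅛)*13*(-1 + 1105) - 5481 = (⅛)*13*1104 - 5481 = 1794 - 5481 = -3687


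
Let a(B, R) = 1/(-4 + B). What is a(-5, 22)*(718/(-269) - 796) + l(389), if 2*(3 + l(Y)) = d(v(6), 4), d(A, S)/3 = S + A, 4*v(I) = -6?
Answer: 288877/3228 ≈ 89.491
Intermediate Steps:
v(I) = -3/2 (v(I) = (¼)*(-6) = -3/2)
d(A, S) = 3*A + 3*S (d(A, S) = 3*(S + A) = 3*(A + S) = 3*A + 3*S)
l(Y) = ¾ (l(Y) = -3 + (3*(-3/2) + 3*4)/2 = -3 + (-9/2 + 12)/2 = -3 + (½)*(15/2) = -3 + 15/4 = ¾)
a(-5, 22)*(718/(-269) - 796) + l(389) = (718/(-269) - 796)/(-4 - 5) + ¾ = (718*(-1/269) - 796)/(-9) + ¾ = -(-718/269 - 796)/9 + ¾ = -⅑*(-214842/269) + ¾ = 71614/807 + ¾ = 288877/3228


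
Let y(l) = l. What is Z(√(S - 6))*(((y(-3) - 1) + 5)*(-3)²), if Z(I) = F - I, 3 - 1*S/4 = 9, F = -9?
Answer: -81 - 9*I*√30 ≈ -81.0 - 49.295*I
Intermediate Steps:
S = -24 (S = 12 - 4*9 = 12 - 36 = -24)
Z(I) = -9 - I
Z(√(S - 6))*(((y(-3) - 1) + 5)*(-3)²) = (-9 - √(-24 - 6))*(((-3 - 1) + 5)*(-3)²) = (-9 - √(-30))*((-4 + 5)*9) = (-9 - I*√30)*(1*9) = (-9 - I*√30)*9 = -81 - 9*I*√30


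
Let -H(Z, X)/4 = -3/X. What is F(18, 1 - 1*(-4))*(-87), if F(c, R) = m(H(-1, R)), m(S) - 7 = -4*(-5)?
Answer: -2349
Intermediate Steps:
H(Z, X) = 12/X (H(Z, X) = -(-12)/X = 12/X)
m(S) = 27 (m(S) = 7 - 4*(-5) = 7 + 20 = 27)
F(c, R) = 27
F(18, 1 - 1*(-4))*(-87) = 27*(-87) = -2349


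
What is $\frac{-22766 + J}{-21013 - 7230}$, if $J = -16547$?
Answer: $\frac{39313}{28243} \approx 1.392$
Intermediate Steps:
$\frac{-22766 + J}{-21013 - 7230} = \frac{-22766 - 16547}{-21013 - 7230} = - \frac{39313}{-28243} = \left(-39313\right) \left(- \frac{1}{28243}\right) = \frac{39313}{28243}$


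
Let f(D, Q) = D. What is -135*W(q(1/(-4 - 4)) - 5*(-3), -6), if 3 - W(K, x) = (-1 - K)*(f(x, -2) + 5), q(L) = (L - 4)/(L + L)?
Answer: 7965/2 ≈ 3982.5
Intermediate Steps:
q(L) = (-4 + L)/(2*L) (q(L) = (-4 + L)/((2*L)) = (-4 + L)*(1/(2*L)) = (-4 + L)/(2*L))
W(K, x) = 3 - (-1 - K)*(5 + x) (W(K, x) = 3 - (-1 - K)*(x + 5) = 3 - (-1 - K)*(5 + x))
-135*W(q(1/(-4 - 4)) - 5*(-3), -6) = -135*(8 - 6 + 5*((-4 + 1/(-4 - 4))/(2*(1/(-4 - 4))) - 5*(-3)) + ((-4 + 1/(-4 - 4))/(2*(1/(-4 - 4))) - 5*(-3))*(-6)) = -135*(8 - 6 + 5*((-4 + 1/(-8))/(2*(1/(-8))) + 15) + ((-4 + 1/(-8))/(2*(1/(-8))) + 15)*(-6)) = -135*(8 - 6 + 5*((-4 - 1/8)/(2*(-1/8)) + 15) + ((-4 - 1/8)/(2*(-1/8)) + 15)*(-6)) = -135*(8 - 6 + 5*((1/2)*(-8)*(-33/8) + 15) + ((1/2)*(-8)*(-33/8) + 15)*(-6)) = -135*(8 - 6 + 5*(33/2 + 15) + (33/2 + 15)*(-6)) = -135*(8 - 6 + 5*(63/2) + (63/2)*(-6)) = -135*(8 - 6 + 315/2 - 189) = -135*(-59/2) = 7965/2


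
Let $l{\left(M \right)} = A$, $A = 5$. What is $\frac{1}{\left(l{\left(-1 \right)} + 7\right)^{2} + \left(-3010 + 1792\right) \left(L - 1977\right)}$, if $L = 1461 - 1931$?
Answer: $\frac{1}{2980590} \approx 3.355 \cdot 10^{-7}$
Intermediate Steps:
$l{\left(M \right)} = 5$
$L = -470$
$\frac{1}{\left(l{\left(-1 \right)} + 7\right)^{2} + \left(-3010 + 1792\right) \left(L - 1977\right)} = \frac{1}{\left(5 + 7\right)^{2} + \left(-3010 + 1792\right) \left(-470 - 1977\right)} = \frac{1}{12^{2} - -2980446} = \frac{1}{144 + 2980446} = \frac{1}{2980590}$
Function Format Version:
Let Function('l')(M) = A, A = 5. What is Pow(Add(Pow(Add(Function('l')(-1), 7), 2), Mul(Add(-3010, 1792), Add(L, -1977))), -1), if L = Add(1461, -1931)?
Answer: Rational(1, 2980590) ≈ 3.3550e-7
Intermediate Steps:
Function('l')(M) = 5
L = -470
Pow(Add(Pow(Add(Function('l')(-1), 7), 2), Mul(Add(-3010, 1792), Add(L, -1977))), -1) = Pow(Add(Pow(Add(5, 7), 2), Mul(Add(-3010, 1792), Add(-470, -1977))), -1) = Pow(Add(Pow(12, 2), Mul(-1218, -2447)), -1) = Pow(Add(144, 2980446), -1) = Pow(2980590, -1) = Rational(1, 2980590)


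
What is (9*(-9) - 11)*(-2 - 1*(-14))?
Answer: -1104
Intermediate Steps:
(9*(-9) - 11)*(-2 - 1*(-14)) = (-81 - 11)*(-2 + 14) = -92*12 = -1104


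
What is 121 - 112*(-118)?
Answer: 13337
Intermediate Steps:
121 - 112*(-118) = 121 + 13216 = 13337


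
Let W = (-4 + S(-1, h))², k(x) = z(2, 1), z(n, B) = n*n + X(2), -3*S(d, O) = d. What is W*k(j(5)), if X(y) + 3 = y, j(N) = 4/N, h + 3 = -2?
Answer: 121/3 ≈ 40.333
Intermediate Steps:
h = -5 (h = -3 - 2 = -5)
S(d, O) = -d/3
X(y) = -3 + y
z(n, B) = -1 + n² (z(n, B) = n*n + (-3 + 2) = n² - 1 = -1 + n²)
k(x) = 3 (k(x) = -1 + 2² = -1 + 4 = 3)
W = 121/9 (W = (-4 - ⅓*(-1))² = (-4 + ⅓)² = (-11/3)² = 121/9 ≈ 13.444)
W*k(j(5)) = (121/9)*3 = 121/3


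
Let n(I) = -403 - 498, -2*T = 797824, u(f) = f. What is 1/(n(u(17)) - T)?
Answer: 1/398011 ≈ 2.5125e-6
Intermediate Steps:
T = -398912 (T = -½*797824 = -398912)
n(I) = -901
1/(n(u(17)) - T) = 1/(-901 - 1*(-398912)) = 1/(-901 + 398912) = 1/398011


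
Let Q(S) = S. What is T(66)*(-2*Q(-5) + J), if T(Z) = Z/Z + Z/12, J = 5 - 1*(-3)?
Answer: 117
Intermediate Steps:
J = 8 (J = 5 + 3 = 8)
T(Z) = 1 + Z/12 (T(Z) = 1 + Z*(1/12) = 1 + Z/12)
T(66)*(-2*Q(-5) + J) = (1 + (1/12)*66)*(-2*(-5) + 8) = (1 + 11/2)*(10 + 8) = (13/2)*18 = 117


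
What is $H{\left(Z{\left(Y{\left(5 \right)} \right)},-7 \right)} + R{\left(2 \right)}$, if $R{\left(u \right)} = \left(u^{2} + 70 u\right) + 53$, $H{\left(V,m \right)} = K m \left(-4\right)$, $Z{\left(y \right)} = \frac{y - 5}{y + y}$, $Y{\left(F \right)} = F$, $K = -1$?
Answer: $169$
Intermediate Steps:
$Z{\left(y \right)} = \frac{-5 + y}{2 y}$
$H{\left(V,m \right)} = 4 m$ ($H{\left(V,m \right)} = - m \left(-4\right) = 4 m$)
$R{\left(u \right)} = 53 + u^{2} + 70 u$
$H{\left(Z{\left(Y{\left(5 \right)} \right)},-7 \right)} + R{\left(2 \right)} = 4 \left(-7\right) + \left(53 + 2^{2} + 70 \cdot 2\right) = -28 + \left(53 + 4 + 140\right) = -28 + 197 = 169$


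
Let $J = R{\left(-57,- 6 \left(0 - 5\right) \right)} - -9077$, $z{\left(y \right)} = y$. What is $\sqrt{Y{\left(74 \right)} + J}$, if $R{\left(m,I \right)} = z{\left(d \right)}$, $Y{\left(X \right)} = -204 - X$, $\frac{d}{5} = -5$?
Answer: $\sqrt{8774} \approx 93.67$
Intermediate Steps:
$d = -25$ ($d = 5 \left(-5\right) = -25$)
$R{\left(m,I \right)} = -25$
$J = 9052$ ($J = -25 - -9077 = -25 + 9077 = 9052$)
$\sqrt{Y{\left(74 \right)} + J} = \sqrt{\left(-204 - 74\right) + 9052} = \sqrt{-278 + 9052} = \sqrt{8774}$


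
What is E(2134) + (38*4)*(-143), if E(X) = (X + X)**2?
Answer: 18194088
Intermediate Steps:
E(X) = 4*X**2 (E(X) = (2*X)**2 = 4*X**2)
E(2134) + (38*4)*(-143) = 4*2134**2 + (38*4)*(-143) = 4*4553956 + 152*(-143) = 18215824 - 21736 = 18194088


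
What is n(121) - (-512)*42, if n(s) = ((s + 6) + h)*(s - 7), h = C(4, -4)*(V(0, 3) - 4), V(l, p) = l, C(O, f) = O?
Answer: 34158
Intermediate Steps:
h = -16 (h = 4*(0 - 4) = 4*(-4) = -16)
n(s) = (-10 + s)*(-7 + s) (n(s) = ((s + 6) - 16)*(s - 7) = ((6 + s) - 16)*(-7 + s) = (-10 + s)*(-7 + s))
n(121) - (-512)*42 = (70 + 121² - 17*121) - (-512)*42 = (70 + 14641 - 2057) - 1*(-21504) = 12654 + 21504 = 34158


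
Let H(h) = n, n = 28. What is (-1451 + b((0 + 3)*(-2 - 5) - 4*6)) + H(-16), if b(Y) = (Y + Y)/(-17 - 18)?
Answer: -9943/7 ≈ -1420.4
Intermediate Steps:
H(h) = 28
b(Y) = -2*Y/35 (b(Y) = (2*Y)/(-35) = (2*Y)*(-1/35) = -2*Y/35)
(-1451 + b((0 + 3)*(-2 - 5) - 4*6)) + H(-16) = (-1451 - 2*((0 + 3)*(-2 - 5) - 4*6)/35) + 28 = (-1451 - 2*(3*(-7) - 24)/35) + 28 = (-1451 - 2*(-21 - 24)/35) + 28 = (-1451 - 2/35*(-45)) + 28 = (-1451 + 18/7) + 28 = -10139/7 + 28 = -9943/7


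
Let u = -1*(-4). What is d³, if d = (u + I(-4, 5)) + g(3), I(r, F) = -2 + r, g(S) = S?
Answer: 1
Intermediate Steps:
u = 4
d = 1 (d = (4 + (-2 - 4)) + 3 = (4 - 6) + 3 = -2 + 3 = 1)
d³ = 1³ = 1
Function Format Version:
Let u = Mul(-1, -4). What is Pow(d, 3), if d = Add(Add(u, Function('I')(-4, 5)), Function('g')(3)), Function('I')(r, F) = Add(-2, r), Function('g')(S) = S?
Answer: 1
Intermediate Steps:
u = 4
d = 1 (d = Add(Add(4, Add(-2, -4)), 3) = Add(Add(4, -6), 3) = Add(-2, 3) = 1)
Pow(d, 3) = Pow(1, 3) = 1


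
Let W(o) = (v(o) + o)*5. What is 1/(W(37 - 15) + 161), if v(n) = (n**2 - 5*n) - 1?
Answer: 1/2136 ≈ 0.00046816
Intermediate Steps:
v(n) = -1 + n**2 - 5*n
W(o) = -5 - 20*o + 5*o**2 (W(o) = ((-1 + o**2 - 5*o) + o)*5 = (-1 + o**2 - 4*o)*5 = -5 - 20*o + 5*o**2)
1/(W(37 - 15) + 161) = 1/((-5 - 20*(37 - 15) + 5*(37 - 15)**2) + 161) = 1/((-5 - 20*22 + 5*22**2) + 161) = 1/((-5 - 440 + 5*484) + 161) = 1/((-5 - 440 + 2420) + 161) = 1/(1975 + 161) = 1/2136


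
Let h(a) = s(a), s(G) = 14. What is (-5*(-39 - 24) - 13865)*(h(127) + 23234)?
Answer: -315010400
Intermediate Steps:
h(a) = 14
(-5*(-39 - 24) - 13865)*(h(127) + 23234) = (-5*(-39 - 24) - 13865)*(14 + 23234) = (-5*(-63) - 13865)*23248 = (315 - 13865)*23248 = -13550*23248 = -315010400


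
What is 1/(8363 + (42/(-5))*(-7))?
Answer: 5/42109 ≈ 0.00011874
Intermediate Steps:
1/(8363 + (42/(-5))*(-7)) = 1/(8363 + (42*(-1/5))*(-7)) = 1/(8363 - 42/5*(-7)) = 1/(8363 + 294/5) = 1/(42109/5) = 5/42109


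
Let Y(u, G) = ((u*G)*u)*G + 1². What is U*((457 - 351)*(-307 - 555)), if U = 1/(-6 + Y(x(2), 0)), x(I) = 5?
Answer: 91372/5 ≈ 18274.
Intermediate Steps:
Y(u, G) = 1 + G²*u² (Y(u, G) = ((G*u)*u)*G + 1 = (G*u²)*G + 1 = G²*u² + 1 = 1 + G²*u²)
U = -⅕ (U = 1/(-6 + (1 + 0²*5²)) = 1/(-6 + (1 + 0*25)) = 1/(-6 + (1 + 0)) = 1/(-6 + 1) = 1/(-5) = -⅕ ≈ -0.20000)
U*((457 - 351)*(-307 - 555)) = -(457 - 351)*(-307 - 555)/5 = -106*(-862)/5 = -⅕*(-91372) = 91372/5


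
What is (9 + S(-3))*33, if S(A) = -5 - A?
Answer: 231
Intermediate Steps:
(9 + S(-3))*33 = (9 + (-5 - 1*(-3)))*33 = (9 + (-5 + 3))*33 = (9 - 2)*33 = 7*33 = 231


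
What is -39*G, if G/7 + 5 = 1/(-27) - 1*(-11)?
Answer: -14651/9 ≈ -1627.9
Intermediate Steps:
G = 1127/27 (G = -35 + 7*(1/(-27) - 1*(-11)) = -35 + 7*(-1/27 + 11) = -35 + 7*(296/27) = -35 + 2072/27 = 1127/27 ≈ 41.741)
-39*G = -39*1127/27 = -14651/9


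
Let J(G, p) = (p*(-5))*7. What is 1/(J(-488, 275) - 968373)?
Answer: -1/977998 ≈ -1.0225e-6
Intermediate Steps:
J(G, p) = -35*p (J(G, p) = -5*p*7 = -35*p)
1/(J(-488, 275) - 968373) = 1/(-35*275 - 968373) = 1/(-9625 - 968373) = 1/(-977998) = -1/977998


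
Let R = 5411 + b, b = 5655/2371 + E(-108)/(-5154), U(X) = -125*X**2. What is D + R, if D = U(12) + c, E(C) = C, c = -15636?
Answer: -57480646702/2036689 ≈ -28223.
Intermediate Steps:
b = 4900323/2036689 (b = 5655/2371 - 108/(-5154) = 5655*(1/2371) - 108*(-1/5154) = 5655/2371 + 18/859 = 4900323/2036689 ≈ 2.4060)
R = 11025424502/2036689 (R = 5411 + 4900323/2036689 = 11025424502/2036689 ≈ 5413.4)
D = -33636 (D = -125*12**2 - 15636 = -125*144 - 15636 = -18000 - 15636 = -33636)
D + R = -33636 + 11025424502/2036689 = -57480646702/2036689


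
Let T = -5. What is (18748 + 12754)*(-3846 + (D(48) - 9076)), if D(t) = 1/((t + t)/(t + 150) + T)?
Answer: -60654297322/149 ≈ -4.0708e+8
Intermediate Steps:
D(t) = 1/(-5 + 2*t/(150 + t)) (D(t) = 1/((t + t)/(t + 150) - 5) = 1/((2*t)/(150 + t) - 5) = 1/(2*t/(150 + t) - 5) = 1/(-5 + 2*t/(150 + t)))
(18748 + 12754)*(-3846 + (D(48) - 9076)) = (18748 + 12754)*(-3846 + ((-150 - 1*48)/(3*(250 + 48)) - 9076)) = 31502*(-3846 + ((1/3)*(-150 - 48)/298 - 9076)) = 31502*(-3846 + ((1/3)*(1/298)*(-198) - 9076)) = 31502*(-3846 + (-33/149 - 9076)) = 31502*(-3846 - 1352357/149) = 31502*(-1925411/149) = -60654297322/149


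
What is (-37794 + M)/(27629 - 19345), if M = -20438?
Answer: -14558/2071 ≈ -7.0295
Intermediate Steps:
(-37794 + M)/(27629 - 19345) = (-37794 - 20438)/(27629 - 19345) = -58232/8284 = -58232*1/8284 = -14558/2071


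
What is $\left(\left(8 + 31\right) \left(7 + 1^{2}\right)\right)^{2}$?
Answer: $97344$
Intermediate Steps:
$\left(\left(8 + 31\right) \left(7 + 1^{2}\right)\right)^{2} = \left(39 \left(7 + 1\right)\right)^{2} = \left(39 \cdot 8\right)^{2} = 312^{2} = 97344$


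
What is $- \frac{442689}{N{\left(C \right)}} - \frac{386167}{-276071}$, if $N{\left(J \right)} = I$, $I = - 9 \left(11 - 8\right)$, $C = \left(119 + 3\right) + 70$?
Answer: $\frac{40741340476}{2484639} \approx 16397.0$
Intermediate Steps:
$C = 192$ ($C = 122 + 70 = 192$)
$I = -27$ ($I = \left(-9\right) 3 = -27$)
$N{\left(J \right)} = -27$
$- \frac{442689}{N{\left(C \right)}} - \frac{386167}{-276071} = - \frac{442689}{-27} - \frac{386167}{-276071} = \left(-442689\right) \left(- \frac{1}{27}\right) - - \frac{386167}{276071} = \frac{147563}{9} + \frac{386167}{276071} = \frac{40741340476}{2484639}$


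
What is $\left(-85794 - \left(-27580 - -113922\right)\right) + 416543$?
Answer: $244407$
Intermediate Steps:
$\left(-85794 - \left(-27580 - -113922\right)\right) + 416543 = \left(-85794 - \left(-27580 + 113922\right)\right) + 416543 = \left(-85794 - 86342\right) + 416543 = -172136 + 416543 = 244407$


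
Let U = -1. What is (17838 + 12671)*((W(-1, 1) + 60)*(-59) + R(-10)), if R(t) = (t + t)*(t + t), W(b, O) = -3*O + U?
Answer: -88598136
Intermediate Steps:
W(b, O) = -1 - 3*O (W(b, O) = -3*O - 1 = -1 - 3*O)
R(t) = 4*t**2 (R(t) = (2*t)*(2*t) = 4*t**2)
(17838 + 12671)*((W(-1, 1) + 60)*(-59) + R(-10)) = (17838 + 12671)*(((-1 - 3*1) + 60)*(-59) + 4*(-10)**2) = 30509*(((-1 - 3) + 60)*(-59) + 4*100) = 30509*((-4 + 60)*(-59) + 400) = 30509*(56*(-59) + 400) = 30509*(-3304 + 400) = 30509*(-2904) = -88598136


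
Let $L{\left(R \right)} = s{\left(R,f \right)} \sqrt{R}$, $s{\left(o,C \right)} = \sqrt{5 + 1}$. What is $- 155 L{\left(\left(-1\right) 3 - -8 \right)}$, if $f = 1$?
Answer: $- 155 \sqrt{30} \approx -848.97$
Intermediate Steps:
$s{\left(o,C \right)} = \sqrt{6}$
$L{\left(R \right)} = \sqrt{6} \sqrt{R}$
$- 155 L{\left(\left(-1\right) 3 - -8 \right)} = - 155 \sqrt{6} \sqrt{\left(-1\right) 3 - -8} = - 155 \sqrt{6} \sqrt{-3 + 8} = - 155 \sqrt{6} \sqrt{5} = - 155 \sqrt{30}$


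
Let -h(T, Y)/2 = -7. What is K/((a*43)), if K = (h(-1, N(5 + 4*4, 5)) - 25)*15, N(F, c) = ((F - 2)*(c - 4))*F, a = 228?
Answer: -55/3268 ≈ -0.016830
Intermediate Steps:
N(F, c) = F*(-4 + c)*(-2 + F) (N(F, c) = ((-2 + F)*(-4 + c))*F = ((-4 + c)*(-2 + F))*F = F*(-4 + c)*(-2 + F))
h(T, Y) = 14 (h(T, Y) = -2*(-7) = 14)
K = -165 (K = (14 - 25)*15 = -11*15 = -165)
K/((a*43)) = -165/(228*43) = -165/9804 = -165*1/9804 = -55/3268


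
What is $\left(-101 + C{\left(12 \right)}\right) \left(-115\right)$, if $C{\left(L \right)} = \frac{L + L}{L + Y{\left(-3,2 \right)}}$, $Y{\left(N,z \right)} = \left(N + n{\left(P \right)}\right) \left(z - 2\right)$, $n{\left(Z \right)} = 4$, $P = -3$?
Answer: $11385$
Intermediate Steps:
$Y{\left(N,z \right)} = \left(-2 + z\right) \left(4 + N\right)$ ($Y{\left(N,z \right)} = \left(N + 4\right) \left(z - 2\right) = \left(4 + N\right) \left(-2 + z\right) = \left(-2 + z\right) \left(4 + N\right)$)
$C{\left(L \right)} = 2$ ($C{\left(L \right)} = \frac{L + L}{L - 0} = \frac{2 L}{L + \left(-8 + 6 + 8 - 6\right)} = \frac{2 L}{L + 0} = \frac{2 L}{L} = 2$)
$\left(-101 + C{\left(12 \right)}\right) \left(-115\right) = \left(-101 + 2\right) \left(-115\right) = \left(-99\right) \left(-115\right) = 11385$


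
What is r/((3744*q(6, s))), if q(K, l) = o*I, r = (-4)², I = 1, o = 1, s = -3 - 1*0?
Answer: 1/234 ≈ 0.0042735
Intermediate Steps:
s = -3 (s = -3 + 0 = -3)
r = 16
q(K, l) = 1 (q(K, l) = 1*1 = 1)
r/((3744*q(6, s))) = 16/((3744*1)) = 16/3744 = 16*(1/3744) = 1/234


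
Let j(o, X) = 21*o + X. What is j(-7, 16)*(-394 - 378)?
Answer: 101132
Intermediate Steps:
j(o, X) = X + 21*o
j(-7, 16)*(-394 - 378) = (16 + 21*(-7))*(-394 - 378) = (16 - 147)*(-772) = -131*(-772) = 101132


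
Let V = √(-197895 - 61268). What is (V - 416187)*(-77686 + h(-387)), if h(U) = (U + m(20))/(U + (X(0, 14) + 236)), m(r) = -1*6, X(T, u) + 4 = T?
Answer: 5011281447219/155 - 12040937*I*√259163/155 ≈ 3.2331e+10 - 3.9547e+7*I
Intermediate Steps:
X(T, u) = -4 + T
V = I*√259163 (V = √(-259163) = I*√259163 ≈ 509.08*I)
m(r) = -6
h(U) = (-6 + U)/(232 + U) (h(U) = (U - 6)/(U + ((-4 + 0) + 236)) = (-6 + U)/(U + (-4 + 236)) = (-6 + U)/(U + 232) = (-6 + U)/(232 + U))
(V - 416187)*(-77686 + h(-387)) = (I*√259163 - 416187)*(-77686 + (-6 - 387)/(232 - 387)) = (-416187 + I*√259163)*(-77686 - 393/(-155)) = (-416187 + I*√259163)*(-77686 - 1/155*(-393)) = (-416187 + I*√259163)*(-77686 + 393/155) = (-416187 + I*√259163)*(-12040937/155) = 5011281447219/155 - 12040937*I*√259163/155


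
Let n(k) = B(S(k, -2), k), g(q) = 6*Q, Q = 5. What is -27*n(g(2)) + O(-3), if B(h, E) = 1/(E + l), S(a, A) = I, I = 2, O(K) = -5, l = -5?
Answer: -152/25 ≈ -6.0800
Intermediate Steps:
g(q) = 30 (g(q) = 6*5 = 30)
S(a, A) = 2
B(h, E) = 1/(-5 + E) (B(h, E) = 1/(E - 5) = 1/(-5 + E))
n(k) = 1/(-5 + k)
-27*n(g(2)) + O(-3) = -27/(-5 + 30) - 5 = -27/25 - 5 = -152/25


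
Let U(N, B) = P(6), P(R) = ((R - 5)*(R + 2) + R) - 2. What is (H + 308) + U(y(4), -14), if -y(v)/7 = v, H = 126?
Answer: 446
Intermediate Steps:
y(v) = -7*v
P(R) = -2 + R + (-5 + R)*(2 + R) (P(R) = ((-5 + R)*(2 + R) + R) - 2 = (R + (-5 + R)*(2 + R)) - 2 = -2 + R + (-5 + R)*(2 + R))
U(N, B) = 12 (U(N, B) = -12 + 6² - 2*6 = -12 + 36 - 12 = 12)
(H + 308) + U(y(4), -14) = (126 + 308) + 12 = 434 + 12 = 446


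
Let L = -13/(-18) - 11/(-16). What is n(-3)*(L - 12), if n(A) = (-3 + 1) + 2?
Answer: 0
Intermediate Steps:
n(A) = 0 (n(A) = -2 + 2 = 0)
L = 203/144 (L = -13*(-1/18) - 11*(-1/16) = 13/18 + 11/16 = 203/144 ≈ 1.4097)
n(-3)*(L - 12) = 0*(203/144 - 12) = 0*(-1525/144) = 0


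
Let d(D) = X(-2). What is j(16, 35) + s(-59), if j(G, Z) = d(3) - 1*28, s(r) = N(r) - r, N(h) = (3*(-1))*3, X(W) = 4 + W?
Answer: 24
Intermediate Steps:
N(h) = -9 (N(h) = -3*3 = -9)
s(r) = -9 - r
d(D) = 2 (d(D) = 4 - 2 = 2)
j(G, Z) = -26 (j(G, Z) = 2 - 1*28 = 2 - 28 = -26)
j(16, 35) + s(-59) = -26 + (-9 - 1*(-59)) = -26 + (-9 + 59) = -26 + 50 = 24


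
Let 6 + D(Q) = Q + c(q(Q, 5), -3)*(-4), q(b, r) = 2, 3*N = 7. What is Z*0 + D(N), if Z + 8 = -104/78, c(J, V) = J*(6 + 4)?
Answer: -251/3 ≈ -83.667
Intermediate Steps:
N = 7/3 (N = (⅓)*7 = 7/3 ≈ 2.3333)
c(J, V) = 10*J (c(J, V) = J*10 = 10*J)
D(Q) = -86 + Q (D(Q) = -6 + (Q + (10*2)*(-4)) = -6 + (Q + 20*(-4)) = -6 + (Q - 80) = -6 + (-80 + Q) = -86 + Q)
Z = -28/3 (Z = -8 - 104/78 = -8 - 104*1/78 = -8 - 4/3 = -28/3 ≈ -9.3333)
Z*0 + D(N) = -28/3*0 + (-86 + 7/3) = 0 - 251/3 = -251/3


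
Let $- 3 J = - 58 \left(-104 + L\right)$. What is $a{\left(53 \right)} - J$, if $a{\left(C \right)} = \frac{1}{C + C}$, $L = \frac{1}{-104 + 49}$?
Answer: $\frac{11724291}{5830} \approx 2011.0$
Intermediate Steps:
$L = - \frac{1}{55}$ ($L = \frac{1}{-55} = - \frac{1}{55} \approx -0.018182$)
$a{\left(C \right)} = \frac{1}{2 C}$
$J = - \frac{110606}{55}$ ($J = - \frac{\left(-58\right) \left(-104 - \frac{1}{55}\right)}{3} = - \frac{\left(-58\right) \left(- \frac{5721}{55}\right)}{3} = \left(- \frac{1}{3}\right) \frac{331818}{55} = - \frac{110606}{55} \approx -2011.0$)
$a{\left(53 \right)} - J = \frac{1}{2 \cdot 53} - - \frac{110606}{55} = \frac{1}{2} \cdot \frac{1}{53} + \frac{110606}{55} = \frac{1}{106} + \frac{110606}{55} = \frac{11724291}{5830}$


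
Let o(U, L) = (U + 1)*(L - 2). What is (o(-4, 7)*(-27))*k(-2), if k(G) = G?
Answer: -810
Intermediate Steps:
o(U, L) = (1 + U)*(-2 + L)
(o(-4, 7)*(-27))*k(-2) = ((-2 + 7 - 2*(-4) + 7*(-4))*(-27))*(-2) = ((-2 + 7 + 8 - 28)*(-27))*(-2) = -15*(-27)*(-2) = 405*(-2) = -810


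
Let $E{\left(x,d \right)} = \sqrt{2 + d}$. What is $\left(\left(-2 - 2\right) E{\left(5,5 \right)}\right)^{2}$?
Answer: $112$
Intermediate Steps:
$\left(\left(-2 - 2\right) E{\left(5,5 \right)}\right)^{2} = \left(\left(-2 - 2\right) \sqrt{2 + 5}\right)^{2} = \left(- 4 \sqrt{7}\right)^{2} = 112$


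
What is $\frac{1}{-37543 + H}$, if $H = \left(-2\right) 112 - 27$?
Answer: $- \frac{1}{37794} \approx -2.6459 \cdot 10^{-5}$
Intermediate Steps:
$H = -251$ ($H = -224 - 27 = -251$)
$\frac{1}{-37543 + H} = \frac{1}{-37543 - 251} = \frac{1}{-37794} = - \frac{1}{37794}$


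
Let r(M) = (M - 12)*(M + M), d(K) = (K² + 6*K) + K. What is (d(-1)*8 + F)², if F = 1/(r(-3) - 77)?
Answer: 388129/169 ≈ 2296.6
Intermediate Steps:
d(K) = K² + 7*K
r(M) = 2*M*(-12 + M) (r(M) = (-12 + M)*(2*M) = 2*M*(-12 + M))
F = 1/13 (F = 1/(2*(-3)*(-12 - 3) - 77) = 1/(2*(-3)*(-15) - 77) = 1/(90 - 77) = 1/13 ≈ 0.076923)
(d(-1)*8 + F)² = (-(7 - 1)*8 + 1/13)² = (-1*6*8 + 1/13)² = (-6*8 + 1/13)² = (-48 + 1/13)² = (-623/13)² = 388129/169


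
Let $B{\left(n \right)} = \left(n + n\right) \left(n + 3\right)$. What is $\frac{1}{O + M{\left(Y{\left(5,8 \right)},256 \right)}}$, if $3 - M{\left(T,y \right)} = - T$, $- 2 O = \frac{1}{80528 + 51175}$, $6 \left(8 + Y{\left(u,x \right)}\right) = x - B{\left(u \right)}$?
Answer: $- \frac{263406}{4477903} \approx -0.058824$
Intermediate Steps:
$B{\left(n \right)} = 2 n \left(3 + n\right)$
$Y{\left(u,x \right)} = -8 + \frac{x}{6} - \frac{u \left(3 + u\right)}{3}$ ($Y{\left(u,x \right)} = -8 + \frac{x - 2 u \left(3 + u\right)}{6} = -8 - \left(- \frac{x}{6} + \frac{u \left(3 + u\right)}{3}\right) = -8 + \frac{x}{6} - \frac{u \left(3 + u\right)}{3}$)
$O = - \frac{1}{263406}$ ($O = - \frac{1}{2 \left(80528 + 51175\right)} = - \frac{1}{2 \cdot 131703} = \left(- \frac{1}{2}\right) \frac{1}{131703} = - \frac{1}{263406} \approx -3.7964 \cdot 10^{-6}$)
$M{\left(T,y \right)} = 3 + T$ ($M{\left(T,y \right)} = 3 - - T = 3 + T$)
$\frac{1}{O + M{\left(Y{\left(5,8 \right)},256 \right)}} = \frac{1}{- \frac{1}{263406} + \left(3 - \left(\frac{20}{3} + \frac{5 \left(3 + 5\right)}{3}\right)\right)} = \frac{1}{- \frac{1}{263406} + \left(3 - \left(\frac{20}{3} + \frac{40}{3}\right)\right)} = \frac{1}{- \frac{1}{263406} + \left(3 - 20\right)} = \frac{1}{- \frac{1}{263406} - 17} = \frac{1}{- \frac{4477903}{263406}} = - \frac{263406}{4477903}$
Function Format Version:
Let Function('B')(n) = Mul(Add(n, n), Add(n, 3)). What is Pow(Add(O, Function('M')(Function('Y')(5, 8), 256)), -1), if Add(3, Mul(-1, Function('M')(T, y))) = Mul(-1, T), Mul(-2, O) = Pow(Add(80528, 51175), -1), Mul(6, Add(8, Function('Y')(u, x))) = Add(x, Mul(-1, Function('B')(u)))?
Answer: Rational(-263406, 4477903) ≈ -0.058824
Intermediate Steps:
Function('B')(n) = Mul(2, n, Add(3, n)) (Function('B')(n) = Mul(Mul(2, n), Add(3, n)) = Mul(2, n, Add(3, n)))
Function('Y')(u, x) = Add(-8, Mul(Rational(1, 6), x), Mul(Rational(-1, 3), u, Add(3, u))) (Function('Y')(u, x) = Add(-8, Mul(Rational(1, 6), Add(x, Mul(-1, Mul(2, u, Add(3, u)))))) = Add(-8, Mul(Rational(1, 6), Add(x, Mul(-2, u, Add(3, u))))) = Add(-8, Add(Mul(Rational(1, 6), x), Mul(Rational(-1, 3), u, Add(3, u)))) = Add(-8, Mul(Rational(1, 6), x), Mul(Rational(-1, 3), u, Add(3, u))))
O = Rational(-1, 263406) (O = Mul(Rational(-1, 2), Pow(Add(80528, 51175), -1)) = Mul(Rational(-1, 2), Pow(131703, -1)) = Mul(Rational(-1, 2), Rational(1, 131703)) = Rational(-1, 263406) ≈ -3.7964e-6)
Function('M')(T, y) = Add(3, T) (Function('M')(T, y) = Add(3, Mul(-1, Mul(-1, T))) = Add(3, T))
Pow(Add(O, Function('M')(Function('Y')(5, 8), 256)), -1) = Pow(Add(Rational(-1, 263406), Add(3, Add(-8, Mul(Rational(1, 6), 8), Mul(Rational(-1, 3), 5, Add(3, 5))))), -1) = Pow(Add(Rational(-1, 263406), Add(3, Add(-8, Rational(4, 3), Mul(Rational(-1, 3), 5, 8)))), -1) = Pow(Add(Rational(-1, 263406), Add(3, Add(-8, Rational(4, 3), Rational(-40, 3)))), -1) = Pow(Add(Rational(-1, 263406), Add(3, -20)), -1) = Pow(Add(Rational(-1, 263406), -17), -1) = Pow(Rational(-4477903, 263406), -1) = Rational(-263406, 4477903)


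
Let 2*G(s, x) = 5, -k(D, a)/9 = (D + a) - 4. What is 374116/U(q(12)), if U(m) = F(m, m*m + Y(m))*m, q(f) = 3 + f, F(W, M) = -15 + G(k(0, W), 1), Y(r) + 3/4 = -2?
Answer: -748232/375 ≈ -1995.3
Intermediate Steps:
k(D, a) = 36 - 9*D - 9*a (k(D, a) = -9*((D + a) - 4) = -9*(-4 + D + a) = 36 - 9*D - 9*a)
G(s, x) = 5/2 (G(s, x) = (½)*5 = 5/2)
Y(r) = -11/4 (Y(r) = -¾ - 2 = -11/4)
F(W, M) = -25/2 (F(W, M) = -15 + 5/2 = -25/2)
U(m) = -25*m/2
374116/U(q(12)) = 374116/((-25*(3 + 12)/2)) = 374116/((-25/2*15)) = 374116/(-375/2) = 374116*(-2/375) = -748232/375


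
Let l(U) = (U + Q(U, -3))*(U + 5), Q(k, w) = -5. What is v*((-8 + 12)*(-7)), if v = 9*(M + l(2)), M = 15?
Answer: 1512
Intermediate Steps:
l(U) = (-5 + U)*(5 + U) (l(U) = (U - 5)*(U + 5) = (-5 + U)*(5 + U))
v = -54 (v = 9*(15 + (-25 + 2²)) = 9*(15 + (-25 + 4)) = 9*(15 - 21) = 9*(-6) = -54)
v*((-8 + 12)*(-7)) = -54*(-8 + 12)*(-7) = -216*(-7) = -54*(-28) = 1512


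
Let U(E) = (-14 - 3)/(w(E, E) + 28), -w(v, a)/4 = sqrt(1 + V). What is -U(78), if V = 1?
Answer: 119/188 + 17*sqrt(2)/188 ≈ 0.76086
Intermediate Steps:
w(v, a) = -4*sqrt(2) (w(v, a) = -4*sqrt(1 + 1) = -4*sqrt(2))
U(E) = -17/(28 - 4*sqrt(2)) (U(E) = (-14 - 3)/(-4*sqrt(2) + 28) = -17/(28 - 4*sqrt(2)))
-U(78) = -(-119/188 - 17*sqrt(2)/188) = 119/188 + 17*sqrt(2)/188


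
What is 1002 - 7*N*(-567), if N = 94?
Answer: 374088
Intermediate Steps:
1002 - 7*N*(-567) = 1002 - 7*94*(-567) = 1002 - 658*(-567) = 1002 + 373086 = 374088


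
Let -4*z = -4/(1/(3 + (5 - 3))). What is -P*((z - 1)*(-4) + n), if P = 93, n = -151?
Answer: 15531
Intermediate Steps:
z = 5 (z = -(-1)/(1/(3 + (5 - 3))) = -(-1)/(1/(3 + 2)) = -(-1)/(1/5) = -(-1)/1/5 = -(-1)*5 = -1/4*(-20) = 5)
-P*((z - 1)*(-4) + n) = -93*((5 - 1)*(-4) - 151) = -93*(4*(-4) - 151) = -93*(-16 - 151) = -93*(-167) = -1*(-15531) = 15531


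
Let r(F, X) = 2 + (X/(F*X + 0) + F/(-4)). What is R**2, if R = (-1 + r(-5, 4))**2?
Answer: 2825761/160000 ≈ 17.661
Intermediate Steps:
r(F, X) = 2 + 1/F - F/4 (r(F, X) = 2 + (X/((F*X)) + F*(-1/4)) = 2 + (X*(1/(F*X)) - F/4) = 2 + (1/F - F/4) = 2 + 1/F - F/4)
R = 1681/400 (R = (-1 + (2 + 1/(-5) - 1/4*(-5)))**2 = (-1 + (2 - 1/5 + 5/4))**2 = (-1 + 61/20)**2 = (41/20)**2 = 1681/400 ≈ 4.2025)
R**2 = (1681/400)**2 = 2825761/160000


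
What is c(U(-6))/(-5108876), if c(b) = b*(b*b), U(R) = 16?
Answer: -1024/1277219 ≈ -0.00080174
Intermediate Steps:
c(b) = b**3 (c(b) = b*b**2 = b**3)
c(U(-6))/(-5108876) = 16**3/(-5108876) = 4096*(-1/5108876) = -1024/1277219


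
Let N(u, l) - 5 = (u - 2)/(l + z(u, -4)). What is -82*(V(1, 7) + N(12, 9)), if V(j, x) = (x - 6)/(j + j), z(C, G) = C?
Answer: -10291/21 ≈ -490.05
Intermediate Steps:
V(j, x) = (-6 + x)/(2*j) (V(j, x) = (-6 + x)/((2*j)) = (-6 + x)*(1/(2*j)) = (-6 + x)/(2*j))
N(u, l) = 5 + (-2 + u)/(l + u) (N(u, l) = 5 + (u - 2)/(l + u) = 5 + (-2 + u)/(l + u))
-82*(V(1, 7) + N(12, 9)) = -82*((½)*(-6 + 7)/1 + (-2 + 5*9 + 6*12)/(9 + 12)) = -82*((½)*1*1 + (-2 + 45 + 72)/21) = -82*(½ + (1/21)*115) = -82*(½ + 115/21) = -82*251/42 = -10291/21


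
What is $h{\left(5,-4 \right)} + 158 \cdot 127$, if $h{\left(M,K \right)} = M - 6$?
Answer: $20065$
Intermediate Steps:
$h{\left(M,K \right)} = -6 + M$
$h{\left(5,-4 \right)} + 158 \cdot 127 = \left(-6 + 5\right) + 158 \cdot 127 = -1 + 20066 = 20065$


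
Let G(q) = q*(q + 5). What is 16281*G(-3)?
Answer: -97686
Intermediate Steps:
G(q) = q*(5 + q)
16281*G(-3) = 16281*(-3*(5 - 3)) = 16281*(-3*2) = 16281*(-6) = -97686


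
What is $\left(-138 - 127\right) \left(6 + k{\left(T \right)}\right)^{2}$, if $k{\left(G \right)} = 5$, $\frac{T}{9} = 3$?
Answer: $-32065$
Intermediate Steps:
$T = 27$ ($T = 9 \cdot 3 = 27$)
$\left(-138 - 127\right) \left(6 + k{\left(T \right)}\right)^{2} = \left(-138 - 127\right) \left(6 + 5\right)^{2} = - 265 \cdot 11^{2} = \left(-265\right) 121 = -32065$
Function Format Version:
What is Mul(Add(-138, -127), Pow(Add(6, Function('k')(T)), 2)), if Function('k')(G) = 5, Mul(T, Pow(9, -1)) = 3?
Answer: -32065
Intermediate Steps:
T = 27 (T = Mul(9, 3) = 27)
Mul(Add(-138, -127), Pow(Add(6, Function('k')(T)), 2)) = Mul(Add(-138, -127), Pow(Add(6, 5), 2)) = Mul(-265, Pow(11, 2)) = Mul(-265, 121) = -32065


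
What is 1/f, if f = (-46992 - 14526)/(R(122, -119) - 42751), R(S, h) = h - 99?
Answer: 14323/20506 ≈ 0.69848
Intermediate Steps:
R(S, h) = -99 + h
f = 20506/14323 (f = (-46992 - 14526)/((-99 - 119) - 42751) = -61518/(-218 - 42751) = -61518/(-42969) = -61518*(-1/42969) = 20506/14323 ≈ 1.4317)
1/f = 1/(20506/14323) = 14323/20506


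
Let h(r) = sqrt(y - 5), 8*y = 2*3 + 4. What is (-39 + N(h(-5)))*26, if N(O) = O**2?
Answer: -2223/2 ≈ -1111.5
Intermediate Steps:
y = 5/4 (y = (2*3 + 4)/8 = (6 + 4)/8 = (1/8)*10 = 5/4 ≈ 1.2500)
h(r) = I*sqrt(15)/2 (h(r) = sqrt(5/4 - 5) = sqrt(-15/4) = I*sqrt(15)/2)
(-39 + N(h(-5)))*26 = (-39 + (I*sqrt(15)/2)**2)*26 = (-39 - 15/4)*26 = -171/4*26 = -2223/2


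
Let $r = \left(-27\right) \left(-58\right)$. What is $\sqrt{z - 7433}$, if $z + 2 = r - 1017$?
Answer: $i \sqrt{6886} \approx 82.982 i$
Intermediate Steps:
$r = 1566$
$z = 547$ ($z = -2 + \left(1566 - 1017\right) = -2 + 549 = 547$)
$\sqrt{z - 7433} = \sqrt{547 - 7433} = \sqrt{-6886} = i \sqrt{6886}$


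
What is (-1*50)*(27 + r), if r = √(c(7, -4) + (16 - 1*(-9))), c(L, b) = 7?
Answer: -1350 - 200*√2 ≈ -1632.8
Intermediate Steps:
r = 4*√2 (r = √(7 + (16 - 1*(-9))) = √(7 + (16 + 9)) = √(7 + 25) = √32 = 4*√2 ≈ 5.6569)
(-1*50)*(27 + r) = (-1*50)*(27 + 4*√2) = -50*(27 + 4*√2) = -1350 - 200*√2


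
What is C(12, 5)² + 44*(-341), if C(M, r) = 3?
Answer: -14995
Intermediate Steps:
C(12, 5)² + 44*(-341) = 3² + 44*(-341) = 9 - 15004 = -14995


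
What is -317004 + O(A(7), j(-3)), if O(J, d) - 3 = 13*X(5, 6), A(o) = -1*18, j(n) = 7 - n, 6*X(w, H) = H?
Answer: -316988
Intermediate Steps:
X(w, H) = H/6
A(o) = -18
O(J, d) = 16 (O(J, d) = 3 + 13*((1/6)*6) = 3 + 13*1 = 3 + 13 = 16)
-317004 + O(A(7), j(-3)) = -317004 + 16 = -316988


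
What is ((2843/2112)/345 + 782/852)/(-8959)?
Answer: -47684893/463479888960 ≈ -0.00010288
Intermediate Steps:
((2843/2112)/345 + 782/852)/(-8959) = ((2843*(1/2112))*(1/345) + 782*(1/852))*(-1/8959) = ((2843/2112)*(1/345) + 391/426)*(-1/8959) = (2843/728640 + 391/426)*(-1/8959) = (47684893/51733440)*(-1/8959) = -47684893/463479888960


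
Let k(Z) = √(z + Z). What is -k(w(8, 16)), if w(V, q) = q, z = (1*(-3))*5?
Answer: -1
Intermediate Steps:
z = -15 (z = -3*5 = -15)
k(Z) = √(-15 + Z)
-k(w(8, 16)) = -√(-15 + 16) = -√1 = -1*1 = -1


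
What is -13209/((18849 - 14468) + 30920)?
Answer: -629/1681 ≈ -0.37418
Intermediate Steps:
-13209/((18849 - 14468) + 30920) = -13209/(4381 + 30920) = -13209/35301 = -13209*1/35301 = -629/1681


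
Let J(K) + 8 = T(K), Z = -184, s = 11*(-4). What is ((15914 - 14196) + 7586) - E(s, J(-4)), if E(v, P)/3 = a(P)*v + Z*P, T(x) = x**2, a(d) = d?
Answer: 14776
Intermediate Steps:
s = -44
J(K) = -8 + K**2
E(v, P) = -552*P + 3*P*v (E(v, P) = 3*(P*v - 184*P) = 3*(-184*P + P*v) = -552*P + 3*P*v)
((15914 - 14196) + 7586) - E(s, J(-4)) = ((15914 - 14196) + 7586) - 3*(-8 + (-4)**2)*(-184 - 44) = (1718 + 7586) - 3*(-8 + 16)*(-228) = 9304 - 3*8*(-228) = 9304 - 1*(-5472) = 9304 + 5472 = 14776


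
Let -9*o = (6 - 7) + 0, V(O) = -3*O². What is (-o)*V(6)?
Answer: 12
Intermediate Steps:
o = ⅑ (o = -((6 - 7) + 0)/9 = -(-1 + 0)/9 = -⅑*(-1) = ⅑ ≈ 0.11111)
(-o)*V(6) = (-1*⅑)*(-3*6²) = -(-1)*36/3 = -⅑*(-108) = 12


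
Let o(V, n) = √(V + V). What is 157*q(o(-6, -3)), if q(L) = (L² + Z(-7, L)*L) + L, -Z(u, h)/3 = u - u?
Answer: -1884 + 314*I*√3 ≈ -1884.0 + 543.86*I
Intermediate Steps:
Z(u, h) = 0 (Z(u, h) = -3*(u - u) = -3*0 = 0)
o(V, n) = √2*√V (o(V, n) = √(2*V) = √2*√V)
q(L) = L + L² (q(L) = (L² + 0*L) + L = (L² + 0) + L = L² + L = L + L²)
157*q(o(-6, -3)) = 157*((√2*√(-6))*(1 + √2*√(-6))) = 157*((√2*(I*√6))*(1 + √2*(I*√6))) = 157*((2*I*√3)*(1 + 2*I*√3)) = 157*(2*I*√3*(1 + 2*I*√3)) = 314*I*√3*(1 + 2*I*√3)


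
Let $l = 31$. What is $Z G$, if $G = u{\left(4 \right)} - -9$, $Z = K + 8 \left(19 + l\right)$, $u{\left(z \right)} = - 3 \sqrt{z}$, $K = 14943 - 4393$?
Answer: $32850$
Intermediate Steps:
$K = 10550$
$Z = 10950$ ($Z = 10550 + 8 \left(19 + 31\right) = 10550 + 8 \cdot 50 = 10550 + 400 = 10950$)
$G = 3$ ($G = - 3 \sqrt{4} - -9 = \left(-3\right) 2 + 9 = -6 + 9 = 3$)
$Z G = 10950 \cdot 3 = 32850$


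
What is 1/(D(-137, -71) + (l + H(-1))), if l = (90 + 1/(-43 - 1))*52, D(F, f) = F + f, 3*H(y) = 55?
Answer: 33/148142 ≈ 0.00022276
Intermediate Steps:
H(y) = 55/3 (H(y) = (⅓)*55 = 55/3)
l = 51467/11 (l = (90 + 1/(-44))*52 = (90 - 1/44)*52 = (3959/44)*52 = 51467/11 ≈ 4678.8)
1/(D(-137, -71) + (l + H(-1))) = 1/((-137 - 71) + (51467/11 + 55/3)) = 1/(-208 + 155006/33) = 1/(148142/33) = 33/148142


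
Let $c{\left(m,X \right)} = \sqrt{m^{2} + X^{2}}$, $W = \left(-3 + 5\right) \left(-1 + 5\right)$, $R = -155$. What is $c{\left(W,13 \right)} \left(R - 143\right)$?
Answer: $- 298 \sqrt{233} \approx -4548.8$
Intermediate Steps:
$W = 8$ ($W = 2 \cdot 4 = 8$)
$c{\left(m,X \right)} = \sqrt{X^{2} + m^{2}}$
$c{\left(W,13 \right)} \left(R - 143\right) = \sqrt{13^{2} + 8^{2}} \left(-155 - 143\right) = \sqrt{169 + 64} \left(-298\right) = \sqrt{233} \left(-298\right) = - 298 \sqrt{233}$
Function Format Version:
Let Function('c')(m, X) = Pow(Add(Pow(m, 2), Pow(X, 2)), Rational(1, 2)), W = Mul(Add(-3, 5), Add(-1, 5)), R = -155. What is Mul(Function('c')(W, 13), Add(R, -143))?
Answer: Mul(-298, Pow(233, Rational(1, 2))) ≈ -4548.8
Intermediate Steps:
W = 8 (W = Mul(2, 4) = 8)
Function('c')(m, X) = Pow(Add(Pow(X, 2), Pow(m, 2)), Rational(1, 2))
Mul(Function('c')(W, 13), Add(R, -143)) = Mul(Pow(Add(Pow(13, 2), Pow(8, 2)), Rational(1, 2)), Add(-155, -143)) = Mul(Pow(Add(169, 64), Rational(1, 2)), -298) = Mul(Pow(233, Rational(1, 2)), -298) = Mul(-298, Pow(233, Rational(1, 2)))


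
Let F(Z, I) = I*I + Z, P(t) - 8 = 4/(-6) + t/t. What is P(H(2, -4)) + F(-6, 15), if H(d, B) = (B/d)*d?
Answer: 682/3 ≈ 227.33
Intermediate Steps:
H(d, B) = B
P(t) = 25/3 (P(t) = 8 + (4/(-6) + t/t) = 8 + (4*(-⅙) + 1) = 8 + (-⅔ + 1) = 8 + ⅓ = 25/3)
F(Z, I) = Z + I² (F(Z, I) = I² + Z = Z + I²)
P(H(2, -4)) + F(-6, 15) = 25/3 + (-6 + 15²) = 25/3 + (-6 + 225) = 25/3 + 219 = 682/3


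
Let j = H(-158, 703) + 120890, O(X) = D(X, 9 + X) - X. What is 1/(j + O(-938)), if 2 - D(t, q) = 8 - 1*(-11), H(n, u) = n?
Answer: 1/121653 ≈ 8.2201e-6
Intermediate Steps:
D(t, q) = -17 (D(t, q) = 2 - (8 - 1*(-11)) = 2 - (8 + 11) = 2 - 1*19 = 2 - 19 = -17)
O(X) = -17 - X
j = 120732 (j = -158 + 120890 = 120732)
1/(j + O(-938)) = 1/(120732 + (-17 - 1*(-938))) = 1/(120732 + (-17 + 938)) = 1/(120732 + 921) = 1/121653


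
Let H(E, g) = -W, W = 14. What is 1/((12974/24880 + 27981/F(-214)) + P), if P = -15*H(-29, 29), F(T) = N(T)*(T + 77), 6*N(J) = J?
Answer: 182357960/39434515453 ≈ 0.0046243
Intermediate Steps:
N(J) = J/6
H(E, g) = -14 (H(E, g) = -1*14 = -14)
F(T) = T*(77 + T)/6 (F(T) = (T/6)*(T + 77) = (T/6)*(77 + T) = T*(77 + T)/6)
P = 210 (P = -15*(-14) = 210)
1/((12974/24880 + 27981/F(-214)) + P) = 1/((12974/24880 + 27981/(((⅙)*(-214)*(77 - 214)))) + 210) = 1/((12974*(1/24880) + 27981/(((⅙)*(-214)*(-137)))) + 210) = 1/((6487/12440 + 27981/(14659/3)) + 210) = 1/((6487/12440 + 27981*(3/14659)) + 210) = 1/((6487/12440 + 83943/14659) + 210) = 1/(1139343853/182357960 + 210) = 1/(39434515453/182357960) = 182357960/39434515453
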